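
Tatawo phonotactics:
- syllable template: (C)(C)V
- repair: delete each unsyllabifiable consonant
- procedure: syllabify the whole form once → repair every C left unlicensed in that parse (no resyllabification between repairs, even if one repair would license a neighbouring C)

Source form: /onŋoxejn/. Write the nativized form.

onŋoxe

The consonants /j/, /n/ cannot be parsed into a legal (C)(C)V syllable (no codas are permitted; onsets may contain at most 2 consonants).
Deletion applies to /j/, /n/.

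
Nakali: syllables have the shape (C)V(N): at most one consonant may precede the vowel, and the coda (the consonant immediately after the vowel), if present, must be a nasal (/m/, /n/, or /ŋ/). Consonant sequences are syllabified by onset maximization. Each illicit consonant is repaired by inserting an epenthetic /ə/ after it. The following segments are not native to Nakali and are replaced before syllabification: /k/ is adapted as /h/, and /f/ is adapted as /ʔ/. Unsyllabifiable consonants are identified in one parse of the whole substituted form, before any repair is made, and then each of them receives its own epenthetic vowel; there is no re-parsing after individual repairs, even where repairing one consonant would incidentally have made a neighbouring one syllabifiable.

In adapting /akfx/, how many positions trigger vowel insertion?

3

After substitution the input is /ahʔx/.
The unsyllabifiable consonants are /h/, /ʔ/, /x/; each receives one epenthetic vowel.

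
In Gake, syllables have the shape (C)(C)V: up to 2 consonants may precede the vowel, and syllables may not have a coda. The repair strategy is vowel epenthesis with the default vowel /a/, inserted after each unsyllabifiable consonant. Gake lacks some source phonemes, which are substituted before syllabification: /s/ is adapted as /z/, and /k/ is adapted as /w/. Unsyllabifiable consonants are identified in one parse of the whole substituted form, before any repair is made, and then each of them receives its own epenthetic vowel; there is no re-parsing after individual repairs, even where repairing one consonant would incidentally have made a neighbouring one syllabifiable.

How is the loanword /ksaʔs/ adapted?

wzaʔaza

Substitution: /k/ → /w/, /s/ → /z/, giving /wzaʔz/.
The consonants /ʔ/, /z/ cannot be parsed into a legal (C)(C)V syllable (no codas are permitted; onsets may contain at most 2 consonants).
Epenthesis after each stranded consonant: /ʔ/ → /ʔa/, /z/ → /za/.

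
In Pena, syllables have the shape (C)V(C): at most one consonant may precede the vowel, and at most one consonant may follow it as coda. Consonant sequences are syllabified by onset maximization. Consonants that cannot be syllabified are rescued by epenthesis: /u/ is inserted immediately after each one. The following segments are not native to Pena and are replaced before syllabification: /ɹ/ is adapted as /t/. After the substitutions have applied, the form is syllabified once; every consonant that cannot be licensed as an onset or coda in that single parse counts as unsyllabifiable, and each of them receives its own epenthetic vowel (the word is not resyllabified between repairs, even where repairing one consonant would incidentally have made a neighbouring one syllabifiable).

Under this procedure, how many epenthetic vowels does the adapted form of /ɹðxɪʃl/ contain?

After substitution the input is /tðxɪʃl/.
The unsyllabifiable consonants are /t/, /ð/, /l/; each receives one epenthetic vowel.

3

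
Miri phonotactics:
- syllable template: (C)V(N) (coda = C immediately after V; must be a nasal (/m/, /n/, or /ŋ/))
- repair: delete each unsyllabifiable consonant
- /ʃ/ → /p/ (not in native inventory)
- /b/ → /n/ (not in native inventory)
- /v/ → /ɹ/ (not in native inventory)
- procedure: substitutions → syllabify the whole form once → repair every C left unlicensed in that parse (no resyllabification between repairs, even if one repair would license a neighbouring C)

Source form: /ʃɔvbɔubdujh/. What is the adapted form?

Substitution: /ʃ/ → /p/, /v/ → /ɹ/, /b/ → /n/, giving /pɔɹnɔundujh/.
The consonants /ɹ/, /j/, /h/ cannot be parsed into a legal (C)V(N) syllable (only a nasal (/m/, /n/, or /ŋ/) is licensed in coda position; onsets are limited to one consonant).
Each unlicensed consonant is deleted: /ɹ/, /j/, /h/.

pɔnɔundu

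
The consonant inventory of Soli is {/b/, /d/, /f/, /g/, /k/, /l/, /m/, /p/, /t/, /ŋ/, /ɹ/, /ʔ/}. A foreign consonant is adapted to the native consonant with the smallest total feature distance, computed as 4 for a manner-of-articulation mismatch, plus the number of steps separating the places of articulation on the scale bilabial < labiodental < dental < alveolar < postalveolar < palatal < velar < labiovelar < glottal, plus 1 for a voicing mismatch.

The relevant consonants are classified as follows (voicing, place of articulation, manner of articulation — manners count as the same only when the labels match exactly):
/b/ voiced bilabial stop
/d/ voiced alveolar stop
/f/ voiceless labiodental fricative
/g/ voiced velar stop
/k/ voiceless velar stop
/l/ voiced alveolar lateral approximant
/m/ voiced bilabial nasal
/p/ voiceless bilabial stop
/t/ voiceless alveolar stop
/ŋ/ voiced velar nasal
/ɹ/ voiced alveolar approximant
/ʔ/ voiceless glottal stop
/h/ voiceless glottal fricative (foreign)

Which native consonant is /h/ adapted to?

ʔ

/ʔ/ is closest: manner differs (fricative→stop, +4), place distance 0 (glottal→glottal), same voicing; total 4. Next closest is /k/ at distance 6.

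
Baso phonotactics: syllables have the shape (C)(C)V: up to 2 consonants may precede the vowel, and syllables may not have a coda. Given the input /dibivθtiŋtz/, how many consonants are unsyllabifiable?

The consonants /v/, /ŋ/, /t/, /z/ cannot be parsed into a legal (C)(C)V syllable (no codas are permitted; onsets may contain at most 2 consonants).

4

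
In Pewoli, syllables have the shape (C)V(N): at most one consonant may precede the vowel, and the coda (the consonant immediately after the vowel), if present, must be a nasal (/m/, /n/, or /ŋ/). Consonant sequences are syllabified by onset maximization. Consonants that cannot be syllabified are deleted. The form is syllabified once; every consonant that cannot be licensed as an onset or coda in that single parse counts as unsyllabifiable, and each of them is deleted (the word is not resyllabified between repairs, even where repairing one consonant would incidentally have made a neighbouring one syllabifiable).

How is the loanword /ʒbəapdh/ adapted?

Syllabifying with onset maximization leaves /ʒ/, /p/, /d/, /h/ stranded (only a nasal (/m/, /n/, or /ŋ/) is licensed in coda position; onsets are limited to one consonant).
Deletion applies to /ʒ/, /p/, /d/, /h/.

bəa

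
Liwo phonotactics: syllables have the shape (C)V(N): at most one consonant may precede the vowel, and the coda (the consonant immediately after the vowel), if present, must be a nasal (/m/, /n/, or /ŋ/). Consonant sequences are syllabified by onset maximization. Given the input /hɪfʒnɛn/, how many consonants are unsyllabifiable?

2

Syllabifying with onset maximization leaves /f/, /ʒ/ stranded (only a nasal (/m/, /n/, or /ŋ/) is licensed in coda position; onsets are limited to one consonant).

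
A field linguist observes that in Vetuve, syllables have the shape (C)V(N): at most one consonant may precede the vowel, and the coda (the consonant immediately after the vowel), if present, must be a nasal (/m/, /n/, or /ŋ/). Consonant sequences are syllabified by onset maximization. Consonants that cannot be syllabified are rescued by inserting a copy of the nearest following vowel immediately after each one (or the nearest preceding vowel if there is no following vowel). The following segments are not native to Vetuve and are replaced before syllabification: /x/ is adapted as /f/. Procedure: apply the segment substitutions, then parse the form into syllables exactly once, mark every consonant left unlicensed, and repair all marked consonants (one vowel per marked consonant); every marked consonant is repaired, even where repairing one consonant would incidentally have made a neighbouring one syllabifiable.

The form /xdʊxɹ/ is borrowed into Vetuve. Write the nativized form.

Substitution: /x/ → /f/, giving /fdʊfɹ/.
Under (C)V(N), the unsyllabifiable consonants are /f/, /f/, /ɹ/ (only a nasal (/m/, /n/, or /ŋ/) is licensed in coda position; onsets are limited to one consonant).
Inserting the epenthetic vowel yields /f/ → /fʊ/, /f/ → /fʊ/, /ɹ/ → /ɹʊ/.

fʊdʊfʊɹʊ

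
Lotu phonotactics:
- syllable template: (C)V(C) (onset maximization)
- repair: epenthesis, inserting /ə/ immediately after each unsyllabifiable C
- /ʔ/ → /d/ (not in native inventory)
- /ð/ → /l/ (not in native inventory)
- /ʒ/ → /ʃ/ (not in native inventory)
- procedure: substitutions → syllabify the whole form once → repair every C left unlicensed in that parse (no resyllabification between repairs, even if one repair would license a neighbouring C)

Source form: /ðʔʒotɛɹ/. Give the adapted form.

lədəʃotɛɹ

Substitution: /ð/ → /l/, /ʔ/ → /d/, /ʒ/ → /ʃ/, giving /ldʃotɛɹ/.
The consonants /l/, /d/ cannot be parsed into a legal (C)V(C) syllable (at most one coda consonant is licensed; onsets are limited to one consonant).
Epenthesis after each stranded consonant: /l/ → /lə/, /d/ → /də/.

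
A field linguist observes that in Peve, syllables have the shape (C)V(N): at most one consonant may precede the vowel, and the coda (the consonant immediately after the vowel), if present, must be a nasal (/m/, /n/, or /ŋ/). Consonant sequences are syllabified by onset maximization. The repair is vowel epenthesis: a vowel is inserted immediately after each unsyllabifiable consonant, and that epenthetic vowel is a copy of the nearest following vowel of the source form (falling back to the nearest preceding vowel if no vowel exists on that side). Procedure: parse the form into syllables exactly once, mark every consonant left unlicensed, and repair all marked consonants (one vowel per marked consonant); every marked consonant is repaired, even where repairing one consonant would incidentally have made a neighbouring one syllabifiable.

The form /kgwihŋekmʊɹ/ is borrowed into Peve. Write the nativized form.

kigiwiheŋekʊmʊɹʊ

Under (C)V(N), the unsyllabifiable consonants are /k/, /g/, /h/, /k/, /ɹ/ (only a nasal (/m/, /n/, or /ŋ/) is licensed in coda position; onsets are limited to one consonant).
Epenthesis after each stranded consonant: /k/ → /ki/, /g/ → /gi/, /h/ → /he/, /k/ → /kʊ/, /ɹ/ → /ɹʊ/.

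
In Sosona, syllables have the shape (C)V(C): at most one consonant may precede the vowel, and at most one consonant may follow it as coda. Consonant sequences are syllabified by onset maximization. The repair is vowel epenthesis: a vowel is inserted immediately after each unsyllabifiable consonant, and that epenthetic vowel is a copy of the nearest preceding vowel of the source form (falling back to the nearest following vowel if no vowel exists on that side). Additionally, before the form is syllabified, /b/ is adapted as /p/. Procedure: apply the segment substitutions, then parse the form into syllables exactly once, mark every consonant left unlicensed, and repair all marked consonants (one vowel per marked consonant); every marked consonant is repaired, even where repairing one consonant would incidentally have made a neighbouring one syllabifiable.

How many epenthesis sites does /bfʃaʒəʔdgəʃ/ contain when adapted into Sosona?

3

After substitution the input is /pfʃaʒəʔdgəʃ/.
The unsyllabifiable consonants are /p/, /f/, /d/; each receives one epenthetic vowel.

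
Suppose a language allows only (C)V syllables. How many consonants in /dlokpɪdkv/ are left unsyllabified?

Under (C)V, the unsyllabifiable consonants are /d/, /k/, /d/, /k/, /v/ (no codas are permitted; onsets are limited to one consonant).

5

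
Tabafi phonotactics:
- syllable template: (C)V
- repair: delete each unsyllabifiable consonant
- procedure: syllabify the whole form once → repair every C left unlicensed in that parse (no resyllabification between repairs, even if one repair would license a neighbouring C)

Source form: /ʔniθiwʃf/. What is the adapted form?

The consonants /ʔ/, /w/, /ʃ/, /f/ cannot be parsed into a legal (C)V syllable (no codas are permitted; onsets are limited to one consonant).
Deletion applies to /ʔ/, /w/, /ʃ/, /f/.

niθi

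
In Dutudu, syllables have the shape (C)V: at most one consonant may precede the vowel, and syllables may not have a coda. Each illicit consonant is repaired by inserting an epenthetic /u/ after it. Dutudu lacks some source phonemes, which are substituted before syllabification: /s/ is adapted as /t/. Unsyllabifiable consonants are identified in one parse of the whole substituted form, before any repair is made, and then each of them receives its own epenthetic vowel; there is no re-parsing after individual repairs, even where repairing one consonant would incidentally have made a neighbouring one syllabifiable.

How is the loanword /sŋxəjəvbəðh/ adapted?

tuŋuxəjəvubəðuhu

Substitution: /s/ → /t/, giving /tŋxəjəvbəðh/.
Syllabifying with onset maximization leaves /t/, /ŋ/, /v/, /ð/, /h/ stranded (no codas are permitted; onsets are limited to one consonant).
Each unlicensed consonant becomes the onset of a new syllable: /t/ → /tu/, /ŋ/ → /ŋu/, /v/ → /vu/, /ð/ → /ðu/, /h/ → /hu/.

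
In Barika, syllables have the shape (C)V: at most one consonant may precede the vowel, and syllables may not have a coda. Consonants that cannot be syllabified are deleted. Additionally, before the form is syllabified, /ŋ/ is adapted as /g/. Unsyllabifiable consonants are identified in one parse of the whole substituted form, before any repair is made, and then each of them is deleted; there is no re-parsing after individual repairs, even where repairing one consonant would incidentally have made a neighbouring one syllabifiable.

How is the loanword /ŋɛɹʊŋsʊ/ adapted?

gɛɹʊsʊ

Substitution: /ŋ/ → /g/, giving /gɛɹʊgsʊ/.
Syllabifying with onset maximization leaves /g/ stranded (no codas are permitted; onsets are limited to one consonant).
Deletion applies to /g/.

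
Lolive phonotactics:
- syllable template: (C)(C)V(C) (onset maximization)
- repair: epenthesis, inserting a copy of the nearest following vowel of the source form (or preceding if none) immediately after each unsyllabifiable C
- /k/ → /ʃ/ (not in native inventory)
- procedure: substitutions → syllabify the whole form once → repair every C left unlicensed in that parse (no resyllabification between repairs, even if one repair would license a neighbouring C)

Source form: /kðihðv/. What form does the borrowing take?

Substitution: /k/ → /ʃ/, giving /ʃðihðv/.
Under (C)(C)V(C), the unsyllabifiable consonants are /ð/, /v/ (at most one coda consonant is licensed; onsets may contain at most 2 consonants).
Each unlicensed consonant becomes the onset of a new syllable: /ð/ → /ði/, /v/ → /vi/.

ʃðihðivi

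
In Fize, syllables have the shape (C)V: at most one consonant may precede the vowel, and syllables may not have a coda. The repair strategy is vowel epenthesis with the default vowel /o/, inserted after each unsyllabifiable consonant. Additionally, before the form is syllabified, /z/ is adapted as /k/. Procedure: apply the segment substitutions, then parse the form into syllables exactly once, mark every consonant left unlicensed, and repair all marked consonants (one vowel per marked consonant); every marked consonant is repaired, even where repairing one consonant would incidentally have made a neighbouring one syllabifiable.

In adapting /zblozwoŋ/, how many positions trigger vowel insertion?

4

After substitution the input is /kblokwoŋ/.
The unsyllabifiable consonants are /k/, /b/, /k/, /ŋ/; each receives one epenthetic vowel.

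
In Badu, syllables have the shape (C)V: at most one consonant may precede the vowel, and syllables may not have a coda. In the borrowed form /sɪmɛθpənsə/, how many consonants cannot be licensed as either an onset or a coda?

The consonants /θ/, /n/ cannot be parsed into a legal (C)V syllable (no codas are permitted; onsets are limited to one consonant).

2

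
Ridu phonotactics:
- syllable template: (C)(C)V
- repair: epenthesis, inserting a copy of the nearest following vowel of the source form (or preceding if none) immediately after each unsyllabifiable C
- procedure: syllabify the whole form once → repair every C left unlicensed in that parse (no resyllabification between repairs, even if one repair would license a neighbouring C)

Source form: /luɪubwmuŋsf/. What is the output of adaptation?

Under (C)(C)V, the unsyllabifiable consonants are /b/, /ŋ/, /s/, /f/ (no codas are permitted; onsets may contain at most 2 consonants).
Each unlicensed consonant becomes the onset of a new syllable: /b/ → /bu/, /ŋ/ → /ŋu/, /s/ → /su/, /f/ → /fu/.

luɪubuwmuŋusufu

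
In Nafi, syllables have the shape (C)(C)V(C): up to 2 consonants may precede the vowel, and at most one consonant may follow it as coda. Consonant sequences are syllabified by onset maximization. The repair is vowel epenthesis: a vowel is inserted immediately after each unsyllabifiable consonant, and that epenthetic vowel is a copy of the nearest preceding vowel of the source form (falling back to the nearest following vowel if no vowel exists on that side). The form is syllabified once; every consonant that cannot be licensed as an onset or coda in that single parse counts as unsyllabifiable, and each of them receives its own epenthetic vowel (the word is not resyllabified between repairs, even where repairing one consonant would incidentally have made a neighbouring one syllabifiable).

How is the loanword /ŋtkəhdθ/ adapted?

ŋətkəhdəθə

Syllabifying with onset maximization leaves /ŋ/, /d/, /θ/ stranded (at most one coda consonant is licensed; onsets may contain at most 2 consonants).
Epenthesis after each stranded consonant: /ŋ/ → /ŋə/, /d/ → /də/, /θ/ → /θə/.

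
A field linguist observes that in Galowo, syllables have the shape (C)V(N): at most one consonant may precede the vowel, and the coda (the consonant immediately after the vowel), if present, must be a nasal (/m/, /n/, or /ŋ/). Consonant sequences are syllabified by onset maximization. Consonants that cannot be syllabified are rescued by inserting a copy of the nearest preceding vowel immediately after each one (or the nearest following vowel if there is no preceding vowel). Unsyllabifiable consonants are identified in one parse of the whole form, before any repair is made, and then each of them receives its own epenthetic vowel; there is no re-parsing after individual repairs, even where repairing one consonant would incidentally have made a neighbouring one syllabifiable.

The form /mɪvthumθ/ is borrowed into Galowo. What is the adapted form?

mɪvɪtɪhumθu

Syllabifying with onset maximization leaves /v/, /t/, /θ/ stranded (only a nasal (/m/, /n/, or /ŋ/) is licensed in coda position; onsets are limited to one consonant).
Epenthesis after each stranded consonant: /v/ → /vɪ/, /t/ → /tɪ/, /θ/ → /θu/.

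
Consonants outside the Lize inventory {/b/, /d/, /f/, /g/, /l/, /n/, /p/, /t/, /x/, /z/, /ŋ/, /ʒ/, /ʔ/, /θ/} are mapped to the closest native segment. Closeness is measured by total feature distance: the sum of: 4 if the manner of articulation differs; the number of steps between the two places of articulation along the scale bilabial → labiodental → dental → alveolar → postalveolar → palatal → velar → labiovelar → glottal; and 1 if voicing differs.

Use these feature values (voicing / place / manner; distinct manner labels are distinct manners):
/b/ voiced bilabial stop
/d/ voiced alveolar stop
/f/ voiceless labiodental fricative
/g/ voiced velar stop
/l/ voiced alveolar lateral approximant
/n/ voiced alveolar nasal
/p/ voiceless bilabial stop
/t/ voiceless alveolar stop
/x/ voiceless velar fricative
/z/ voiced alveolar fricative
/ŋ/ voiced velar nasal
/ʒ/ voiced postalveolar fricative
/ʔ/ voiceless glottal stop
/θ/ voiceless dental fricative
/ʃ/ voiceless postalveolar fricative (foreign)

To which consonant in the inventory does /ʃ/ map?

/ʒ/ is closest: same manner (fricative), place distance 0 (postalveolar→postalveolar), voicing differs (+1); total 1. Next closest is /x/ at distance 2.

ʒ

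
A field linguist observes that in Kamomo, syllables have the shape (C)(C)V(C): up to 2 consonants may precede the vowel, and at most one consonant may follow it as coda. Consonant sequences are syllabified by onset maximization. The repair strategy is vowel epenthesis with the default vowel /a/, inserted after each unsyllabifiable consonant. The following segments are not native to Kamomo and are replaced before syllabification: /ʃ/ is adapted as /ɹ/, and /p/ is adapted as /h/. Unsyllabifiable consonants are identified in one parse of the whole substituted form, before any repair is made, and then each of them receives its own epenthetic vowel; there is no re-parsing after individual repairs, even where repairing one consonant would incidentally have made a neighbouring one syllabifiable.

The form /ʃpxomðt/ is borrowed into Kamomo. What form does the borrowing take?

Substitution: /ʃ/ → /ɹ/, /p/ → /h/, giving /ɹhxomðt/.
Syllabifying with onset maximization leaves /ɹ/, /ð/, /t/ stranded (at most one coda consonant is licensed; onsets may contain at most 2 consonants).
Each unlicensed consonant becomes the onset of a new syllable: /ɹ/ → /ɹa/, /ð/ → /ða/, /t/ → /ta/.

ɹahxomðata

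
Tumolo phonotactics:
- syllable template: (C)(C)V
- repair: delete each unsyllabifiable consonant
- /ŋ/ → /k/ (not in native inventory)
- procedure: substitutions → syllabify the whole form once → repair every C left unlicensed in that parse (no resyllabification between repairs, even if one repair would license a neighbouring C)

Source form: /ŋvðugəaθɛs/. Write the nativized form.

Substitution: /ŋ/ → /k/, giving /kvðugəaθɛs/.
The consonants /k/, /s/ cannot be parsed into a legal (C)(C)V syllable (no codas are permitted; onsets may contain at most 2 consonants).
Deletion applies to /k/, /s/.

vðugəaθɛ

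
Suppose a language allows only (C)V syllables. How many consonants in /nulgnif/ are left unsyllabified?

Under (C)V, the unsyllabifiable consonants are /l/, /g/, /f/ (no codas are permitted; onsets are limited to one consonant).

3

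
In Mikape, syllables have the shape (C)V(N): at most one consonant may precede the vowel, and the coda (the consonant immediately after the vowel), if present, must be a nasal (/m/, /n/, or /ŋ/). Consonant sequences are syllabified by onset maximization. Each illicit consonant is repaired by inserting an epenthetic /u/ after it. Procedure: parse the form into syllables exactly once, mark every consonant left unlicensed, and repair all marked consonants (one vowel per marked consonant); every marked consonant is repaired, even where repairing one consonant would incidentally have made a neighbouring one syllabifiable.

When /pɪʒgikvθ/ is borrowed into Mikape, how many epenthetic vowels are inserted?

The unsyllabifiable consonants are /ʒ/, /k/, /v/, /θ/; each receives one epenthetic vowel.

4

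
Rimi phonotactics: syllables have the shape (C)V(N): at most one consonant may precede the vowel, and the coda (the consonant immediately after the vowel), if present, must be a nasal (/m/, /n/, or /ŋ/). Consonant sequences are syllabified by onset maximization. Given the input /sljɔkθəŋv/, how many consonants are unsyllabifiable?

Under (C)V(N), the unsyllabifiable consonants are /s/, /l/, /k/, /v/ (only a nasal (/m/, /n/, or /ŋ/) is licensed in coda position; onsets are limited to one consonant).

4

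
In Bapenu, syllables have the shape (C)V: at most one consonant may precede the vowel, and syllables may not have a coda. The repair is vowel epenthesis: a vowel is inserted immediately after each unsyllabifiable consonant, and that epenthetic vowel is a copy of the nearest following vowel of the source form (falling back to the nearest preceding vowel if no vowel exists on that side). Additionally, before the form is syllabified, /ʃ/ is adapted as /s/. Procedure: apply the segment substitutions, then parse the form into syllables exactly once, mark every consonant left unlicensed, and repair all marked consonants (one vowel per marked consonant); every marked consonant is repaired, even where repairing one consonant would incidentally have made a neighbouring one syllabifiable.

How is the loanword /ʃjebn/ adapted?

Substitution: /ʃ/ → /s/, giving /sjebn/.
The consonants /s/, /b/, /n/ cannot be parsed into a legal (C)V syllable (no codas are permitted; onsets are limited to one consonant).
Inserting the epenthetic vowel yields /s/ → /se/, /b/ → /be/, /n/ → /ne/.

sejebene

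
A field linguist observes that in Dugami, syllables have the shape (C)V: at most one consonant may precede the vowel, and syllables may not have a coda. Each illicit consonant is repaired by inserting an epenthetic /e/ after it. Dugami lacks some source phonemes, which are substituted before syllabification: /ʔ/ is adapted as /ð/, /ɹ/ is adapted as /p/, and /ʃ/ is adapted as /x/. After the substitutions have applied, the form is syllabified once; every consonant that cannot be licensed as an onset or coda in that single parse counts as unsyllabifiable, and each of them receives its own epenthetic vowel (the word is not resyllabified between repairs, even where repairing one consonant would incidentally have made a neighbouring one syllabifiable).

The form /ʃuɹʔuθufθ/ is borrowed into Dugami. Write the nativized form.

xupeðuθufeθe

Substitution: /ʃ/ → /x/, /ɹ/ → /p/, /ʔ/ → /ð/, giving /xupðuθufθ/.
Under (C)V, the unsyllabifiable consonants are /p/, /f/, /θ/ (no codas are permitted; onsets are limited to one consonant).
Each unlicensed consonant becomes the onset of a new syllable: /p/ → /pe/, /f/ → /fe/, /θ/ → /θe/.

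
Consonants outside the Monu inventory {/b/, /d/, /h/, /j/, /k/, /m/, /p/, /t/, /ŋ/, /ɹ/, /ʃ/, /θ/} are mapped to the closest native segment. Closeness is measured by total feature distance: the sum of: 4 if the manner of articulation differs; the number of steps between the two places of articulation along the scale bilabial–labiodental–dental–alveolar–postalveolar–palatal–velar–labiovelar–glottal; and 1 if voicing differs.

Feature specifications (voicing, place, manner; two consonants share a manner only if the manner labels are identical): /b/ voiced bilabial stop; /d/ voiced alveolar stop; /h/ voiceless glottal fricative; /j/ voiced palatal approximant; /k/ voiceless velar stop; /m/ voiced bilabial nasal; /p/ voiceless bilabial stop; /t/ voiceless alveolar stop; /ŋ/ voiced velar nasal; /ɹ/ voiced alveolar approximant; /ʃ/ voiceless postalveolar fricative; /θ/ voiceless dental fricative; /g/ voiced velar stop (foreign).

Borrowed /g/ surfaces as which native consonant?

k

/k/ is closest: same manner (stop), place distance 0 (velar→velar), voicing differs (+1); total 1. Next closest is /d/ at distance 3.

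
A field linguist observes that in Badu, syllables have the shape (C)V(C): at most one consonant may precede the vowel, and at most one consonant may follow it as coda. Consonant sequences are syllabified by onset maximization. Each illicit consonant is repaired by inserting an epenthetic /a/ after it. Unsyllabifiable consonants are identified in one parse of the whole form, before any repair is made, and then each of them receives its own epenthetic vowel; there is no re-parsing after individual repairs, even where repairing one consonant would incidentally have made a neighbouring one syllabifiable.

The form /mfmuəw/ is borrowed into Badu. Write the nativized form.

mafamuəw

Under (C)V(C), the unsyllabifiable consonants are /m/, /f/ (at most one coda consonant is licensed; onsets are limited to one consonant).
Epenthesis after each stranded consonant: /m/ → /ma/, /f/ → /fa/.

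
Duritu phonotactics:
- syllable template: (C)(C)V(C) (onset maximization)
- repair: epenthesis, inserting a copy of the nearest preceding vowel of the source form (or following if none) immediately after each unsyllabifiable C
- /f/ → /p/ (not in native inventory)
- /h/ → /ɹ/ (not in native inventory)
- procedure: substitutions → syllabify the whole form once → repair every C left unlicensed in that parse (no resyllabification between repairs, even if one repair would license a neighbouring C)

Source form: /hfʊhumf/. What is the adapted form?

Substitution: /h/ → /ɹ/, /f/ → /p/, giving /ɹpʊɹump/.
Under (C)(C)V(C), the unsyllabifiable consonants are /p/ (at most one coda consonant is licensed; onsets may contain at most 2 consonants).
Each unlicensed consonant becomes the onset of a new syllable: /p/ → /pu/.

ɹpʊɹumpu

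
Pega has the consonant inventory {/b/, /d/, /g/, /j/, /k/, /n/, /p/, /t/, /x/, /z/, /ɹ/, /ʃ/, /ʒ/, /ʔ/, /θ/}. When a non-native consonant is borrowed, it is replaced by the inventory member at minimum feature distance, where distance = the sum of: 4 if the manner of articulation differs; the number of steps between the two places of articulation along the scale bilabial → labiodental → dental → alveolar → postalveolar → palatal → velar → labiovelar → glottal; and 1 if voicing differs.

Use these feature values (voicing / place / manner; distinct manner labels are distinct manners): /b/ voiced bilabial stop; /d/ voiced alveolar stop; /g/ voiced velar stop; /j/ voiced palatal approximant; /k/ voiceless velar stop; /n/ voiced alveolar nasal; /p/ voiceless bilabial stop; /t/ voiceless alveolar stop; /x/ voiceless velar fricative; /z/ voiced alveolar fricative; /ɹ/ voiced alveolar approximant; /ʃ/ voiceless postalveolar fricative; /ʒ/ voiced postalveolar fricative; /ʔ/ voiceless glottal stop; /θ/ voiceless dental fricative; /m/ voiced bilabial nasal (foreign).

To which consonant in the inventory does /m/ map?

n

/n/ is closest: same manner (nasal), place distance 3 (bilabial→alveolar), same voicing; total 3. Next closest is /b/ at distance 4.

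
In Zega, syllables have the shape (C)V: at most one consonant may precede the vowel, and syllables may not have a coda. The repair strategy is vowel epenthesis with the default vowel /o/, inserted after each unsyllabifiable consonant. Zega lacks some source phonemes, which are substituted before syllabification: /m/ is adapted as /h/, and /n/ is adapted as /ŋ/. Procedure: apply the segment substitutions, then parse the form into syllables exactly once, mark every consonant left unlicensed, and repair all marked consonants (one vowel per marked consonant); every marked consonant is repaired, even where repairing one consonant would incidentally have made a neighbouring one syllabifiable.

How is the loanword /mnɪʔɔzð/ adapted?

hoŋɪʔɔzoðo

Substitution: /m/ → /h/, /n/ → /ŋ/, giving /hŋɪʔɔzð/.
Syllabifying with onset maximization leaves /h/, /z/, /ð/ stranded (no codas are permitted; onsets are limited to one consonant).
Inserting the epenthetic vowel yields /h/ → /ho/, /z/ → /zo/, /ð/ → /ðo/.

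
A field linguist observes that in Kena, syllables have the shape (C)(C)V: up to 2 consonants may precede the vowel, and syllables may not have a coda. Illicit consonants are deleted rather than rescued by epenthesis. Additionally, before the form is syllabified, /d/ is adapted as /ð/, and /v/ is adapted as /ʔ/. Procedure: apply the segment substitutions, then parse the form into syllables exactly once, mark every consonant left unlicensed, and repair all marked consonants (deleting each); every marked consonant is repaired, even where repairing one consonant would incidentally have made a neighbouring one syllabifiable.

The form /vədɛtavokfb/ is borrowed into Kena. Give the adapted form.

ʔəðɛtaʔo

Substitution: /v/ → /ʔ/, /d/ → /ð/, giving /ʔəðɛtaʔokfb/.
Under (C)(C)V, the unsyllabifiable consonants are /k/, /f/, /b/ (no codas are permitted; onsets may contain at most 2 consonants).
Deletion applies to /k/, /f/, /b/.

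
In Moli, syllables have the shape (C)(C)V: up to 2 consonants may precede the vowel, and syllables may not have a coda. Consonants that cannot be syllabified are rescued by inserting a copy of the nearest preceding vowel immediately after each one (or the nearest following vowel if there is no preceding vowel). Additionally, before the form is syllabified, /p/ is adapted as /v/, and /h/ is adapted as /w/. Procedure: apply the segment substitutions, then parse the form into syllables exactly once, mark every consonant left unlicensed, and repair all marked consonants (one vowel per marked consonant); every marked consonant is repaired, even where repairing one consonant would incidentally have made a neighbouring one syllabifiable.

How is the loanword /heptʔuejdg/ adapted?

Substitution: /h/ → /w/, /p/ → /v/, giving /wevtʔuejdg/.
The consonants /v/, /j/, /d/, /g/ cannot be parsed into a legal (C)(C)V syllable (no codas are permitted; onsets may contain at most 2 consonants).
Epenthesis after each stranded consonant: /v/ → /ve/, /j/ → /je/, /d/ → /de/, /g/ → /ge/.

wevetʔuejedege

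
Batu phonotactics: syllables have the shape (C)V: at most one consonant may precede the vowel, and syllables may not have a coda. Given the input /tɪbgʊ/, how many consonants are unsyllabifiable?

1

Under (C)V, the unsyllabifiable consonants are /b/ (no codas are permitted; onsets are limited to one consonant).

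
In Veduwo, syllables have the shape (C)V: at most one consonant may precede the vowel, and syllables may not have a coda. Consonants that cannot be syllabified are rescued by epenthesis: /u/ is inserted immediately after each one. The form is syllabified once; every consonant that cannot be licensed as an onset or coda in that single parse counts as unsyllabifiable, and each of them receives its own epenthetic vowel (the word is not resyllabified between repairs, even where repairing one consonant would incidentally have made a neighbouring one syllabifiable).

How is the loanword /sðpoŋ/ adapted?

Under (C)V, the unsyllabifiable consonants are /s/, /ð/, /ŋ/ (no codas are permitted; onsets are limited to one consonant).
Inserting the epenthetic vowel yields /s/ → /su/, /ð/ → /ðu/, /ŋ/ → /ŋu/.

suðupoŋu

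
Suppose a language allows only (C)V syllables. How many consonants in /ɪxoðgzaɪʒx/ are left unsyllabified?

4

Syllabifying with onset maximization leaves /ð/, /g/, /ʒ/, /x/ stranded (no codas are permitted; onsets are limited to one consonant).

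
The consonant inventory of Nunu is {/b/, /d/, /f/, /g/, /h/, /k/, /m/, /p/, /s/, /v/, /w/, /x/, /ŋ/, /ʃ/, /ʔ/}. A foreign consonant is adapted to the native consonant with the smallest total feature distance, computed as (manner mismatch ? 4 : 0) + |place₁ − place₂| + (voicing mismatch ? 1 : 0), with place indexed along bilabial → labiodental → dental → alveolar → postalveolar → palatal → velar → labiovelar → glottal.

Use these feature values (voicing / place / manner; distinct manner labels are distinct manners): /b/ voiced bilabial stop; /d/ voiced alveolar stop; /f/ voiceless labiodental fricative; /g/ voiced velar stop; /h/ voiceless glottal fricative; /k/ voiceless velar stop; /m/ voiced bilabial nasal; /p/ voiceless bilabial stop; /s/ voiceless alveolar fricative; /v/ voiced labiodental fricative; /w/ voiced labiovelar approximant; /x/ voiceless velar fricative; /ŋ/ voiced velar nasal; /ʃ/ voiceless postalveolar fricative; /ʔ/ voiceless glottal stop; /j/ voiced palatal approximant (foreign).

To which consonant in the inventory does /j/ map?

w

/w/ is closest: same manner (approximant), place distance 2 (palatal→labiovelar), same voicing; total 2. Next closest is /g/ at distance 5.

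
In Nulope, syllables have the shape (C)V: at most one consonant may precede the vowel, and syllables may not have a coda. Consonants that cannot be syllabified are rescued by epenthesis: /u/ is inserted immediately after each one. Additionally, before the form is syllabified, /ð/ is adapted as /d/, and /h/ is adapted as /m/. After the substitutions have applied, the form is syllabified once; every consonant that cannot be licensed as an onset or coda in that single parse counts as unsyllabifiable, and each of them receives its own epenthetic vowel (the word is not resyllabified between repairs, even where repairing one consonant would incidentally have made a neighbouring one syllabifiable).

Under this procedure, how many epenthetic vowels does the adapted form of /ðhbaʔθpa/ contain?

After substitution the input is /dmbaʔθpa/.
The unsyllabifiable consonants are /d/, /m/, /ʔ/, /θ/; each receives one epenthetic vowel.

4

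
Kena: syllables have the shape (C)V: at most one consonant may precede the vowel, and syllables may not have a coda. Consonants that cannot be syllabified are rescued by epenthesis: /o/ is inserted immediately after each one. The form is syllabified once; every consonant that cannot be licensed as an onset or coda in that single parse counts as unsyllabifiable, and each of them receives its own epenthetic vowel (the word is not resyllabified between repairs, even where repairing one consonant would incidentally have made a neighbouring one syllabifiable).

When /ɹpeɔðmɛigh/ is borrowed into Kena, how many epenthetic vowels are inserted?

4

The unsyllabifiable consonants are /ɹ/, /ð/, /g/, /h/; each receives one epenthetic vowel.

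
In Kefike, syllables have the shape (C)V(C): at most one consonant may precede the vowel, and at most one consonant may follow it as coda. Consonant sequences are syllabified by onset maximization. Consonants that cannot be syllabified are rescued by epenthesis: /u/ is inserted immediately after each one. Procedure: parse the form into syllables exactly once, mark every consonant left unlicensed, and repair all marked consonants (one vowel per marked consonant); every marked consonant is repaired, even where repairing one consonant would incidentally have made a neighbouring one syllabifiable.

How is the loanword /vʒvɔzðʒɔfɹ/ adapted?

vuʒuvɔzðuʒɔfɹu

The consonants /v/, /ʒ/, /ð/, /ɹ/ cannot be parsed into a legal (C)V(C) syllable (at most one coda consonant is licensed; onsets are limited to one consonant).
Epenthesis after each stranded consonant: /v/ → /vu/, /ʒ/ → /ʒu/, /ð/ → /ðu/, /ɹ/ → /ɹu/.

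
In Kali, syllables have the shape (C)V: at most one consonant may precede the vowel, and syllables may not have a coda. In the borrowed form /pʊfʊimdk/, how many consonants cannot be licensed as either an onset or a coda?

Under (C)V, the unsyllabifiable consonants are /m/, /d/, /k/ (no codas are permitted; onsets are limited to one consonant).

3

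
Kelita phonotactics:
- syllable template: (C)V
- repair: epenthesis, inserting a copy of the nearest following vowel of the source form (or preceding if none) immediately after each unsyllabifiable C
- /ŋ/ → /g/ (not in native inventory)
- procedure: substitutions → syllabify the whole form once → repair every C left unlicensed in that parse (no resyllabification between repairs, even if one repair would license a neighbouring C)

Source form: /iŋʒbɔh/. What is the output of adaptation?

igɔʒɔbɔhɔ

Substitution: /ŋ/ → /g/, giving /igʒbɔh/.
Syllabifying with onset maximization leaves /g/, /ʒ/, /h/ stranded (no codas are permitted; onsets are limited to one consonant).
Epenthesis after each stranded consonant: /g/ → /gɔ/, /ʒ/ → /ʒɔ/, /h/ → /hɔ/.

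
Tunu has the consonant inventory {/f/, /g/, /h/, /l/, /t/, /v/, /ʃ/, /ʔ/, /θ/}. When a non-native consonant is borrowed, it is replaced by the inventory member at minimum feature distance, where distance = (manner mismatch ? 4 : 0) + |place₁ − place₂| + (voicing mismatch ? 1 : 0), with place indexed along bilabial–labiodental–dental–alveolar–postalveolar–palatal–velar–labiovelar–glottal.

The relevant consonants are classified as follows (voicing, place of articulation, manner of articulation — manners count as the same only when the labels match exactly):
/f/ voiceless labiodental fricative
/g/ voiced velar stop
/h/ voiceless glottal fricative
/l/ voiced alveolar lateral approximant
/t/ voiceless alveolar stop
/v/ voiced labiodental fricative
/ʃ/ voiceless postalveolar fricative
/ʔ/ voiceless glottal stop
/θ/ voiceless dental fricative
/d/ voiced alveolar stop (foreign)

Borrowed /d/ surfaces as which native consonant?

t

/t/ is closest: same manner (stop), place distance 0 (alveolar→alveolar), voicing differs (+1); total 1. Next closest is /g/ at distance 3.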